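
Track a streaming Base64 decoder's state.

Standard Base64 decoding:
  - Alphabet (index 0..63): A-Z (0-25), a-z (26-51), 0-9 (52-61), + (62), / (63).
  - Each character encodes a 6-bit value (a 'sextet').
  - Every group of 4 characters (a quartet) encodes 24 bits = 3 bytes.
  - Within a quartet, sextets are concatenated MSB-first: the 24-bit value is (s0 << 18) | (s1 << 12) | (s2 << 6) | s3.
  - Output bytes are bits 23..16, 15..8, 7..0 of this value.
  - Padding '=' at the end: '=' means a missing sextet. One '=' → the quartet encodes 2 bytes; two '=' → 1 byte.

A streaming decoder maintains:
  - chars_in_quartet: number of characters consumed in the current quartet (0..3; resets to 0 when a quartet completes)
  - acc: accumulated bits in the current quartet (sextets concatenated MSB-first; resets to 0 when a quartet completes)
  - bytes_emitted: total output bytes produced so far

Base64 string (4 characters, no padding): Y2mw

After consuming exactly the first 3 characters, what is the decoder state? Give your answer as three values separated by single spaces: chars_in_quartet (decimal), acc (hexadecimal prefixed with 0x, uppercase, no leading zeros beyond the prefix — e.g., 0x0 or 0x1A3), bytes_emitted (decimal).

Answer: 3 0x18DA6 0

Derivation:
After char 0 ('Y'=24): chars_in_quartet=1 acc=0x18 bytes_emitted=0
After char 1 ('2'=54): chars_in_quartet=2 acc=0x636 bytes_emitted=0
After char 2 ('m'=38): chars_in_quartet=3 acc=0x18DA6 bytes_emitted=0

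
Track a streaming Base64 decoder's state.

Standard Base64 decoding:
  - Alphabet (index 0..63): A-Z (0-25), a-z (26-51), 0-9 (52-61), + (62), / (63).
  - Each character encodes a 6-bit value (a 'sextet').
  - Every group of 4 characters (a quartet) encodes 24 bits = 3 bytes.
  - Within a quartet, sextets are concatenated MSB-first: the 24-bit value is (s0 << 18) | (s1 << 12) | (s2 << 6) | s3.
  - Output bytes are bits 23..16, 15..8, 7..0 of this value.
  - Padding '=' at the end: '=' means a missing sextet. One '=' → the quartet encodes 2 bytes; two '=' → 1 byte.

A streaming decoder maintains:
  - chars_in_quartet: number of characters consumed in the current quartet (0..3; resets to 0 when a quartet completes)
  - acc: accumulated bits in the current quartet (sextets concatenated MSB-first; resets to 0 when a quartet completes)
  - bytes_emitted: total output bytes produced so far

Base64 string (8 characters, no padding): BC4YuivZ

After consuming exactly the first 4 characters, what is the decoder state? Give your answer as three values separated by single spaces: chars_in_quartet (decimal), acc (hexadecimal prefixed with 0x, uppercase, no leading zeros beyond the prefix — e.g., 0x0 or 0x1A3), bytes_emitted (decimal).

Answer: 0 0x0 3

Derivation:
After char 0 ('B'=1): chars_in_quartet=1 acc=0x1 bytes_emitted=0
After char 1 ('C'=2): chars_in_quartet=2 acc=0x42 bytes_emitted=0
After char 2 ('4'=56): chars_in_quartet=3 acc=0x10B8 bytes_emitted=0
After char 3 ('Y'=24): chars_in_quartet=4 acc=0x42E18 -> emit 04 2E 18, reset; bytes_emitted=3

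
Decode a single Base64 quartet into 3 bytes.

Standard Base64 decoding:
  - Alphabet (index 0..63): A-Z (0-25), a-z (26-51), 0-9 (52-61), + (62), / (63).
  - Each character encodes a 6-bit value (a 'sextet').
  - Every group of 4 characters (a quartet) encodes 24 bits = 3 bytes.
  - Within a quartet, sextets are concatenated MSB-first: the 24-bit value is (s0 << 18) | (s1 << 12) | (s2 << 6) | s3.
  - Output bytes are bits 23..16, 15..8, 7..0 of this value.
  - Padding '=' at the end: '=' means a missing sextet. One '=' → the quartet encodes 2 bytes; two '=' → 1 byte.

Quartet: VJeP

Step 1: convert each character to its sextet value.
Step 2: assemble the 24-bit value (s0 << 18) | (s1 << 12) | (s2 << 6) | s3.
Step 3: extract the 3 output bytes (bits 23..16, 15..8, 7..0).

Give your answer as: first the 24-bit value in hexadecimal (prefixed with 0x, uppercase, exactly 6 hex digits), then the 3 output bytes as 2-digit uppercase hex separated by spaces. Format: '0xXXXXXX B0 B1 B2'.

Answer: 0x54978F 54 97 8F

Derivation:
Sextets: V=21, J=9, e=30, P=15
24-bit: (21<<18) | (9<<12) | (30<<6) | 15
      = 0x540000 | 0x009000 | 0x000780 | 0x00000F
      = 0x54978F
Bytes: (v>>16)&0xFF=54, (v>>8)&0xFF=97, v&0xFF=8F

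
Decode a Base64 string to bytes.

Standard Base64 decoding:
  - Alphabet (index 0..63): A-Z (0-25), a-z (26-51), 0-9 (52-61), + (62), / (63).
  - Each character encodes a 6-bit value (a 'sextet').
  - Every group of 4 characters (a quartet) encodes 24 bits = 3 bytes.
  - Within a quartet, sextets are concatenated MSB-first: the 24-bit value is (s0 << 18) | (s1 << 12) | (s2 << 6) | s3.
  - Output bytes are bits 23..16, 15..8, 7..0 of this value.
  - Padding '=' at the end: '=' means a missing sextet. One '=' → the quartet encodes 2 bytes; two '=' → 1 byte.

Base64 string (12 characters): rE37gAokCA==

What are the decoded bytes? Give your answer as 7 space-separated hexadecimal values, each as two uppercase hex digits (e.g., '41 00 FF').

Answer: AC 4D FB 80 0A 24 08

Derivation:
After char 0 ('r'=43): chars_in_quartet=1 acc=0x2B bytes_emitted=0
After char 1 ('E'=4): chars_in_quartet=2 acc=0xAC4 bytes_emitted=0
After char 2 ('3'=55): chars_in_quartet=3 acc=0x2B137 bytes_emitted=0
After char 3 ('7'=59): chars_in_quartet=4 acc=0xAC4DFB -> emit AC 4D FB, reset; bytes_emitted=3
After char 4 ('g'=32): chars_in_quartet=1 acc=0x20 bytes_emitted=3
After char 5 ('A'=0): chars_in_quartet=2 acc=0x800 bytes_emitted=3
After char 6 ('o'=40): chars_in_quartet=3 acc=0x20028 bytes_emitted=3
After char 7 ('k'=36): chars_in_quartet=4 acc=0x800A24 -> emit 80 0A 24, reset; bytes_emitted=6
After char 8 ('C'=2): chars_in_quartet=1 acc=0x2 bytes_emitted=6
After char 9 ('A'=0): chars_in_quartet=2 acc=0x80 bytes_emitted=6
Padding '==': partial quartet acc=0x80 -> emit 08; bytes_emitted=7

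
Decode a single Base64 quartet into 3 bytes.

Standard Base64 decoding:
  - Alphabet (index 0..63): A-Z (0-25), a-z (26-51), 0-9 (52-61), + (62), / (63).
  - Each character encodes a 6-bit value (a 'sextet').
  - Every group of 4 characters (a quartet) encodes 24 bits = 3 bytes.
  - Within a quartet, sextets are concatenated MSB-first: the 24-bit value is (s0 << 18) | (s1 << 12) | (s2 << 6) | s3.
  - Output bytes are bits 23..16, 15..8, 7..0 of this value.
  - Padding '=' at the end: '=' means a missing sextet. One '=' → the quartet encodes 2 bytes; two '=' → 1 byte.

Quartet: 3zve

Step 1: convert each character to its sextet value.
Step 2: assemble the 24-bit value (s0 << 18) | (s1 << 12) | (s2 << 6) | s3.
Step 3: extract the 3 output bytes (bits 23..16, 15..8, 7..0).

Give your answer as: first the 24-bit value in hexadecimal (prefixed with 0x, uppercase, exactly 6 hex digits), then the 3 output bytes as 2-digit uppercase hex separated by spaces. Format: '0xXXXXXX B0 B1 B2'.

Sextets: 3=55, z=51, v=47, e=30
24-bit: (55<<18) | (51<<12) | (47<<6) | 30
      = 0xDC0000 | 0x033000 | 0x000BC0 | 0x00001E
      = 0xDF3BDE
Bytes: (v>>16)&0xFF=DF, (v>>8)&0xFF=3B, v&0xFF=DE

Answer: 0xDF3BDE DF 3B DE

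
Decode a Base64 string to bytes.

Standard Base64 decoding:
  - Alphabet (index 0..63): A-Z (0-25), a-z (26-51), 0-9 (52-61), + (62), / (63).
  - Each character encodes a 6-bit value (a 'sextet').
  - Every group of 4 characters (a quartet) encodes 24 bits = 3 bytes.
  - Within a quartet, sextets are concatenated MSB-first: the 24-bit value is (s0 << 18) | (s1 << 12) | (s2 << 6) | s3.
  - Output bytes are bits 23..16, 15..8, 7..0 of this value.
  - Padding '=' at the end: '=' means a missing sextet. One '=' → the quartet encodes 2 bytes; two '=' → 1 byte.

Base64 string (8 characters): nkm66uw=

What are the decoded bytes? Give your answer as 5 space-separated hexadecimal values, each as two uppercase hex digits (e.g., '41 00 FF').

Answer: 9E 49 BA EA EC

Derivation:
After char 0 ('n'=39): chars_in_quartet=1 acc=0x27 bytes_emitted=0
After char 1 ('k'=36): chars_in_quartet=2 acc=0x9E4 bytes_emitted=0
After char 2 ('m'=38): chars_in_quartet=3 acc=0x27926 bytes_emitted=0
After char 3 ('6'=58): chars_in_quartet=4 acc=0x9E49BA -> emit 9E 49 BA, reset; bytes_emitted=3
After char 4 ('6'=58): chars_in_quartet=1 acc=0x3A bytes_emitted=3
After char 5 ('u'=46): chars_in_quartet=2 acc=0xEAE bytes_emitted=3
After char 6 ('w'=48): chars_in_quartet=3 acc=0x3ABB0 bytes_emitted=3
Padding '=': partial quartet acc=0x3ABB0 -> emit EA EC; bytes_emitted=5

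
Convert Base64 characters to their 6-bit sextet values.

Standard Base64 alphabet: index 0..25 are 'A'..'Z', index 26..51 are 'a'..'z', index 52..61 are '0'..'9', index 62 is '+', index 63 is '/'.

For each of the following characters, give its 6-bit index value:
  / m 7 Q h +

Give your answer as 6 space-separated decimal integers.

'/': index 63
'm': a..z range, 26 + ord('m') − ord('a') = 38
'7': 0..9 range, 52 + ord('7') − ord('0') = 59
'Q': A..Z range, ord('Q') − ord('A') = 16
'h': a..z range, 26 + ord('h') − ord('a') = 33
'+': index 62

Answer: 63 38 59 16 33 62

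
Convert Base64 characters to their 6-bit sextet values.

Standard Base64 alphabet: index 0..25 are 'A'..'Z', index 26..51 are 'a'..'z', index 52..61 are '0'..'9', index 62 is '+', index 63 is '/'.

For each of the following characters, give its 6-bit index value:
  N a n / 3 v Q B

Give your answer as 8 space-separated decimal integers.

Answer: 13 26 39 63 55 47 16 1

Derivation:
'N': A..Z range, ord('N') − ord('A') = 13
'a': a..z range, 26 + ord('a') − ord('a') = 26
'n': a..z range, 26 + ord('n') − ord('a') = 39
'/': index 63
'3': 0..9 range, 52 + ord('3') − ord('0') = 55
'v': a..z range, 26 + ord('v') − ord('a') = 47
'Q': A..Z range, ord('Q') − ord('A') = 16
'B': A..Z range, ord('B') − ord('A') = 1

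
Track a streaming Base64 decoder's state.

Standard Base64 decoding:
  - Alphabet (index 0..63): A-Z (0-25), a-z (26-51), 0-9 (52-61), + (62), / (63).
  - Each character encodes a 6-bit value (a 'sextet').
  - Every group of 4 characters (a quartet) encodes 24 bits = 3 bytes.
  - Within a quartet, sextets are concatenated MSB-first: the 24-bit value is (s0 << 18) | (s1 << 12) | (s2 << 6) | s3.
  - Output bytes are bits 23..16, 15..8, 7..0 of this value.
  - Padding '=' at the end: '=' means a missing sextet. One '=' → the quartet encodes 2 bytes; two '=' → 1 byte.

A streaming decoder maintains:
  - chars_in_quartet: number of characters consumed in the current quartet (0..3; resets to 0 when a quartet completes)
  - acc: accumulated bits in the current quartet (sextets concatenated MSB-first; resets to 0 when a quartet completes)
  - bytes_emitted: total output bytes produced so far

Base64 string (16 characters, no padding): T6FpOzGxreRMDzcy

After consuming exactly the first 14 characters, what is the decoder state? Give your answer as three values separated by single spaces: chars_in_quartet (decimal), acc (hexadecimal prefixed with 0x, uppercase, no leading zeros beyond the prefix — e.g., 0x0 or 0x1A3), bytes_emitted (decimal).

Answer: 2 0xF3 9

Derivation:
After char 0 ('T'=19): chars_in_quartet=1 acc=0x13 bytes_emitted=0
After char 1 ('6'=58): chars_in_quartet=2 acc=0x4FA bytes_emitted=0
After char 2 ('F'=5): chars_in_quartet=3 acc=0x13E85 bytes_emitted=0
After char 3 ('p'=41): chars_in_quartet=4 acc=0x4FA169 -> emit 4F A1 69, reset; bytes_emitted=3
After char 4 ('O'=14): chars_in_quartet=1 acc=0xE bytes_emitted=3
After char 5 ('z'=51): chars_in_quartet=2 acc=0x3B3 bytes_emitted=3
After char 6 ('G'=6): chars_in_quartet=3 acc=0xECC6 bytes_emitted=3
After char 7 ('x'=49): chars_in_quartet=4 acc=0x3B31B1 -> emit 3B 31 B1, reset; bytes_emitted=6
After char 8 ('r'=43): chars_in_quartet=1 acc=0x2B bytes_emitted=6
After char 9 ('e'=30): chars_in_quartet=2 acc=0xADE bytes_emitted=6
After char 10 ('R'=17): chars_in_quartet=3 acc=0x2B791 bytes_emitted=6
After char 11 ('M'=12): chars_in_quartet=4 acc=0xADE44C -> emit AD E4 4C, reset; bytes_emitted=9
After char 12 ('D'=3): chars_in_quartet=1 acc=0x3 bytes_emitted=9
After char 13 ('z'=51): chars_in_quartet=2 acc=0xF3 bytes_emitted=9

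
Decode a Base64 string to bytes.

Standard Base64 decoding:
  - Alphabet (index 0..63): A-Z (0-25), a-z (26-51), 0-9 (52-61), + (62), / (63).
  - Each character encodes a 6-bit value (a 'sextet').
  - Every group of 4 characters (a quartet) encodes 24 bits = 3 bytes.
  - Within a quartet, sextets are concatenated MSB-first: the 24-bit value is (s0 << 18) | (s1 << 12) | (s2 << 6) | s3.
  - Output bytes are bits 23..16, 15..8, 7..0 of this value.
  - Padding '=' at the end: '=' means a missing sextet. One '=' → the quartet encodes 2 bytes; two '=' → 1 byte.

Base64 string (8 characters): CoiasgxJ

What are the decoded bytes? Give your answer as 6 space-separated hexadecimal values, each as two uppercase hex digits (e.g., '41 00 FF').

After char 0 ('C'=2): chars_in_quartet=1 acc=0x2 bytes_emitted=0
After char 1 ('o'=40): chars_in_quartet=2 acc=0xA8 bytes_emitted=0
After char 2 ('i'=34): chars_in_quartet=3 acc=0x2A22 bytes_emitted=0
After char 3 ('a'=26): chars_in_quartet=4 acc=0xA889A -> emit 0A 88 9A, reset; bytes_emitted=3
After char 4 ('s'=44): chars_in_quartet=1 acc=0x2C bytes_emitted=3
After char 5 ('g'=32): chars_in_quartet=2 acc=0xB20 bytes_emitted=3
After char 6 ('x'=49): chars_in_quartet=3 acc=0x2C831 bytes_emitted=3
After char 7 ('J'=9): chars_in_quartet=4 acc=0xB20C49 -> emit B2 0C 49, reset; bytes_emitted=6

Answer: 0A 88 9A B2 0C 49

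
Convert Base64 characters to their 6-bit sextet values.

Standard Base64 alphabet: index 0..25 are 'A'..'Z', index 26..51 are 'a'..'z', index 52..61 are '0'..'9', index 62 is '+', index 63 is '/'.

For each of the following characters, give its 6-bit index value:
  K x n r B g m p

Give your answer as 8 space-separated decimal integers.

Answer: 10 49 39 43 1 32 38 41

Derivation:
'K': A..Z range, ord('K') − ord('A') = 10
'x': a..z range, 26 + ord('x') − ord('a') = 49
'n': a..z range, 26 + ord('n') − ord('a') = 39
'r': a..z range, 26 + ord('r') − ord('a') = 43
'B': A..Z range, ord('B') − ord('A') = 1
'g': a..z range, 26 + ord('g') − ord('a') = 32
'm': a..z range, 26 + ord('m') − ord('a') = 38
'p': a..z range, 26 + ord('p') − ord('a') = 41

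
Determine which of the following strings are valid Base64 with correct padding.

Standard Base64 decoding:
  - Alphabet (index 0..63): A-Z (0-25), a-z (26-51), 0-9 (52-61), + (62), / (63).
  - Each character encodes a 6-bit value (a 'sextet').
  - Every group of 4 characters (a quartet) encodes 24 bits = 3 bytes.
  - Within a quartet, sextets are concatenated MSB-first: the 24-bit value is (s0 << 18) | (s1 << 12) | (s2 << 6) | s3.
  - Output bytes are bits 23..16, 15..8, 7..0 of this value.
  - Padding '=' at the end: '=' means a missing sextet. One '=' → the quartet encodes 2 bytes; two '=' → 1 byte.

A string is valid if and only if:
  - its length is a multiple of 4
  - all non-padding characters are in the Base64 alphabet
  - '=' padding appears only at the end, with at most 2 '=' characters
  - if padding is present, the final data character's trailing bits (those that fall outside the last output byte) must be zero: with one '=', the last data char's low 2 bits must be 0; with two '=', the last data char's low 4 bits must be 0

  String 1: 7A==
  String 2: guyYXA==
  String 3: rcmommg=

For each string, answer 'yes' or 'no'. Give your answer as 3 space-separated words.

String 1: '7A==' → valid
String 2: 'guyYXA==' → valid
String 3: 'rcmommg=' → valid

Answer: yes yes yes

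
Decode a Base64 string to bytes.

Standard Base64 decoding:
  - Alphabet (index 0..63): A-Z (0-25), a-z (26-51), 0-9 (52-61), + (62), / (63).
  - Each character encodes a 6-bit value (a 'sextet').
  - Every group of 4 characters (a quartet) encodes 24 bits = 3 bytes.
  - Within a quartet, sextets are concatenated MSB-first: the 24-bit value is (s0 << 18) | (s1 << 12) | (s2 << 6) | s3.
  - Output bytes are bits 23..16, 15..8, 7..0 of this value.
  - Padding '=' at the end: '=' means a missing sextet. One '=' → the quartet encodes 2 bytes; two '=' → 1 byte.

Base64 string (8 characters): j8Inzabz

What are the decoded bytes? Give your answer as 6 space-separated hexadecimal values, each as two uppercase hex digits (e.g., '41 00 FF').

Answer: 8F C2 27 CD A6 F3

Derivation:
After char 0 ('j'=35): chars_in_quartet=1 acc=0x23 bytes_emitted=0
After char 1 ('8'=60): chars_in_quartet=2 acc=0x8FC bytes_emitted=0
After char 2 ('I'=8): chars_in_quartet=3 acc=0x23F08 bytes_emitted=0
After char 3 ('n'=39): chars_in_quartet=4 acc=0x8FC227 -> emit 8F C2 27, reset; bytes_emitted=3
After char 4 ('z'=51): chars_in_quartet=1 acc=0x33 bytes_emitted=3
After char 5 ('a'=26): chars_in_quartet=2 acc=0xCDA bytes_emitted=3
After char 6 ('b'=27): chars_in_quartet=3 acc=0x3369B bytes_emitted=3
After char 7 ('z'=51): chars_in_quartet=4 acc=0xCDA6F3 -> emit CD A6 F3, reset; bytes_emitted=6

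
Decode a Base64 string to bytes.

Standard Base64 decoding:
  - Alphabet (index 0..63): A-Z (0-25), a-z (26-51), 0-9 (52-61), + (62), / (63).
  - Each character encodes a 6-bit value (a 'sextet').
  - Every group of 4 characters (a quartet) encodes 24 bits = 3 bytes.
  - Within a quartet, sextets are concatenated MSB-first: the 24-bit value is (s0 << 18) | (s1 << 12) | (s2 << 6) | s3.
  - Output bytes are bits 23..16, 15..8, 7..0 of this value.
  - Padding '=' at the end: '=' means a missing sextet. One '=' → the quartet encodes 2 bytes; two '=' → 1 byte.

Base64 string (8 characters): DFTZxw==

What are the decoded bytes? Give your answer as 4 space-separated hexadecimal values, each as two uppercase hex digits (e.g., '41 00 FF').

After char 0 ('D'=3): chars_in_quartet=1 acc=0x3 bytes_emitted=0
After char 1 ('F'=5): chars_in_quartet=2 acc=0xC5 bytes_emitted=0
After char 2 ('T'=19): chars_in_quartet=3 acc=0x3153 bytes_emitted=0
After char 3 ('Z'=25): chars_in_quartet=4 acc=0xC54D9 -> emit 0C 54 D9, reset; bytes_emitted=3
After char 4 ('x'=49): chars_in_quartet=1 acc=0x31 bytes_emitted=3
After char 5 ('w'=48): chars_in_quartet=2 acc=0xC70 bytes_emitted=3
Padding '==': partial quartet acc=0xC70 -> emit C7; bytes_emitted=4

Answer: 0C 54 D9 C7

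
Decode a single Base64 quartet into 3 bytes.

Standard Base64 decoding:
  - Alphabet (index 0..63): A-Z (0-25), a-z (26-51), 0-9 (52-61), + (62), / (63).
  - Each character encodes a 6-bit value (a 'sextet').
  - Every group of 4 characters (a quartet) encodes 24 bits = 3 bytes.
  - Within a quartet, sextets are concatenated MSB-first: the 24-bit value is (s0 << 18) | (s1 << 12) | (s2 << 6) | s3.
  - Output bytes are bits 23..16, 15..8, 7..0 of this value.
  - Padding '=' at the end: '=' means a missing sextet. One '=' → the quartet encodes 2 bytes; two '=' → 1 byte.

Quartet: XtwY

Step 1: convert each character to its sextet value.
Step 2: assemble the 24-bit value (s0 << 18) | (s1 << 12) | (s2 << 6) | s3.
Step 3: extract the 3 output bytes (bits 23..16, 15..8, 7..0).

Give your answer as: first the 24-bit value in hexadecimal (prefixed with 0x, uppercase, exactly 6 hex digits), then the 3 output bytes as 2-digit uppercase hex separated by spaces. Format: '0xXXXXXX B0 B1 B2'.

Answer: 0x5EDC18 5E DC 18

Derivation:
Sextets: X=23, t=45, w=48, Y=24
24-bit: (23<<18) | (45<<12) | (48<<6) | 24
      = 0x5C0000 | 0x02D000 | 0x000C00 | 0x000018
      = 0x5EDC18
Bytes: (v>>16)&0xFF=5E, (v>>8)&0xFF=DC, v&0xFF=18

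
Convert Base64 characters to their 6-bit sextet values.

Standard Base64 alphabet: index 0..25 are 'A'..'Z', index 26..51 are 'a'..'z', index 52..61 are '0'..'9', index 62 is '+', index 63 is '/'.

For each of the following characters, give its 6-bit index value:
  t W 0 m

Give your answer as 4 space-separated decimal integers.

't': a..z range, 26 + ord('t') − ord('a') = 45
'W': A..Z range, ord('W') − ord('A') = 22
'0': 0..9 range, 52 + ord('0') − ord('0') = 52
'm': a..z range, 26 + ord('m') − ord('a') = 38

Answer: 45 22 52 38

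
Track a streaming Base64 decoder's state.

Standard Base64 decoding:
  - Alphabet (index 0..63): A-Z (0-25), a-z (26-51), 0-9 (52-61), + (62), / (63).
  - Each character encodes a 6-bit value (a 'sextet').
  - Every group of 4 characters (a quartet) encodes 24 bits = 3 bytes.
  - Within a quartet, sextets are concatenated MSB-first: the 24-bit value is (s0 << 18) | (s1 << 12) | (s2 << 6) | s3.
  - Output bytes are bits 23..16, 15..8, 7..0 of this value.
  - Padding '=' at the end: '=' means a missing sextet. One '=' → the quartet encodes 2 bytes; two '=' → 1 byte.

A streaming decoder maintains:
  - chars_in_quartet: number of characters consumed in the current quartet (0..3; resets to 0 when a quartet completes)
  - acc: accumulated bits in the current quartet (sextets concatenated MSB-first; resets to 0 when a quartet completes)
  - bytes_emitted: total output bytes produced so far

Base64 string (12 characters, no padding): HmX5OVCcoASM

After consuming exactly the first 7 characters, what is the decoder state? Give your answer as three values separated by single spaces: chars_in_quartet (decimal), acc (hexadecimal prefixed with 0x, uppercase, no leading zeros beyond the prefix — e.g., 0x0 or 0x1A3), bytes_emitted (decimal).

Answer: 3 0xE542 3

Derivation:
After char 0 ('H'=7): chars_in_quartet=1 acc=0x7 bytes_emitted=0
After char 1 ('m'=38): chars_in_quartet=2 acc=0x1E6 bytes_emitted=0
After char 2 ('X'=23): chars_in_quartet=3 acc=0x7997 bytes_emitted=0
After char 3 ('5'=57): chars_in_quartet=4 acc=0x1E65F9 -> emit 1E 65 F9, reset; bytes_emitted=3
After char 4 ('O'=14): chars_in_quartet=1 acc=0xE bytes_emitted=3
After char 5 ('V'=21): chars_in_quartet=2 acc=0x395 bytes_emitted=3
After char 6 ('C'=2): chars_in_quartet=3 acc=0xE542 bytes_emitted=3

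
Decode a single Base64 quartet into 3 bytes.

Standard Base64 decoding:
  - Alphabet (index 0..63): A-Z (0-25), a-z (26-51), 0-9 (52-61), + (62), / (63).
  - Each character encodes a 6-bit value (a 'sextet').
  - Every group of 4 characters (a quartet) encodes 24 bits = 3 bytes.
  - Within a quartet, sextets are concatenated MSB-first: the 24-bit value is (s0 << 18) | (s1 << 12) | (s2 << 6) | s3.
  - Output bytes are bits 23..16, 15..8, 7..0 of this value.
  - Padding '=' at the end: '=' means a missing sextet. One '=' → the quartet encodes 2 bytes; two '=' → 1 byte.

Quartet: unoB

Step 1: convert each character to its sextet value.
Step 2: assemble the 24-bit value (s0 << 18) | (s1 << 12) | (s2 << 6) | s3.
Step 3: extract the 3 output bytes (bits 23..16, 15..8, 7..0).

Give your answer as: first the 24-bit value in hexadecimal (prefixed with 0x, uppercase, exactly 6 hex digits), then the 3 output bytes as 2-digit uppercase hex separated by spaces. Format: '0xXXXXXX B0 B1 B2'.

Sextets: u=46, n=39, o=40, B=1
24-bit: (46<<18) | (39<<12) | (40<<6) | 1
      = 0xB80000 | 0x027000 | 0x000A00 | 0x000001
      = 0xBA7A01
Bytes: (v>>16)&0xFF=BA, (v>>8)&0xFF=7A, v&0xFF=01

Answer: 0xBA7A01 BA 7A 01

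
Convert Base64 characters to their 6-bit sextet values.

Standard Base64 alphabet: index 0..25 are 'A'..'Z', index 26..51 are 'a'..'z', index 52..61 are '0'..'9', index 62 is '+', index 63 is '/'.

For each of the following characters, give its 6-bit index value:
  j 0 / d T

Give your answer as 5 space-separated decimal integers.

'j': a..z range, 26 + ord('j') − ord('a') = 35
'0': 0..9 range, 52 + ord('0') − ord('0') = 52
'/': index 63
'd': a..z range, 26 + ord('d') − ord('a') = 29
'T': A..Z range, ord('T') − ord('A') = 19

Answer: 35 52 63 29 19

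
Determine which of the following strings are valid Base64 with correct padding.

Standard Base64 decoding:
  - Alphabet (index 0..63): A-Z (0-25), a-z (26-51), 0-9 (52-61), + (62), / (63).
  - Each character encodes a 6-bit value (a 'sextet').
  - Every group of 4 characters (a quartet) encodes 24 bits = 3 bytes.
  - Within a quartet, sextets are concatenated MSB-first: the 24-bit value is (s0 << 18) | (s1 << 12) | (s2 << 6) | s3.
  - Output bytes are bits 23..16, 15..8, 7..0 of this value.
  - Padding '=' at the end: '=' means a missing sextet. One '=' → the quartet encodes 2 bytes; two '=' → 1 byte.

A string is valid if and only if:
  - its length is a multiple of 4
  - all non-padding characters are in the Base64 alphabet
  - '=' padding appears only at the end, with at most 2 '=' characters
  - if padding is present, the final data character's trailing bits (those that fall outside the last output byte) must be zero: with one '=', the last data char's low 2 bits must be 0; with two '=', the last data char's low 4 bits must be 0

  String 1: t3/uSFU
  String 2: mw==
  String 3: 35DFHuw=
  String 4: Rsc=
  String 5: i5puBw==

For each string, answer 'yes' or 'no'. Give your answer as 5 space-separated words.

Answer: no yes yes yes yes

Derivation:
String 1: 't3/uSFU' → invalid (len=7 not mult of 4)
String 2: 'mw==' → valid
String 3: '35DFHuw=' → valid
String 4: 'Rsc=' → valid
String 5: 'i5puBw==' → valid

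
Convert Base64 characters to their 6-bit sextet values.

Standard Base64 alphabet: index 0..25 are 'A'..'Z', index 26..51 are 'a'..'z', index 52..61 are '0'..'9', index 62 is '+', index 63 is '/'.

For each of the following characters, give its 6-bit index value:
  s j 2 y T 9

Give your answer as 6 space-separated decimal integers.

's': a..z range, 26 + ord('s') − ord('a') = 44
'j': a..z range, 26 + ord('j') − ord('a') = 35
'2': 0..9 range, 52 + ord('2') − ord('0') = 54
'y': a..z range, 26 + ord('y') − ord('a') = 50
'T': A..Z range, ord('T') − ord('A') = 19
'9': 0..9 range, 52 + ord('9') − ord('0') = 61

Answer: 44 35 54 50 19 61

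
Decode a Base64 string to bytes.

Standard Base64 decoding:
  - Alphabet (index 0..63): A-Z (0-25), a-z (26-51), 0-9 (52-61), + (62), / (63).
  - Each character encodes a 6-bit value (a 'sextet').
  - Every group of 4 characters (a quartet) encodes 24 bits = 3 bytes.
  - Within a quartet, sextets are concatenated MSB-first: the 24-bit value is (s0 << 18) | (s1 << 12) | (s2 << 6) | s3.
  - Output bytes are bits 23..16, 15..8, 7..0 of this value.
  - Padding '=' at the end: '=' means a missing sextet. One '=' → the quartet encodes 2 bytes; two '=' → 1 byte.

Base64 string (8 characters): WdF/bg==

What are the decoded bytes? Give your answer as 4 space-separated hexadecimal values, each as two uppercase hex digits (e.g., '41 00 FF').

Answer: 59 D1 7F 6E

Derivation:
After char 0 ('W'=22): chars_in_quartet=1 acc=0x16 bytes_emitted=0
After char 1 ('d'=29): chars_in_quartet=2 acc=0x59D bytes_emitted=0
After char 2 ('F'=5): chars_in_quartet=3 acc=0x16745 bytes_emitted=0
After char 3 ('/'=63): chars_in_quartet=4 acc=0x59D17F -> emit 59 D1 7F, reset; bytes_emitted=3
After char 4 ('b'=27): chars_in_quartet=1 acc=0x1B bytes_emitted=3
After char 5 ('g'=32): chars_in_quartet=2 acc=0x6E0 bytes_emitted=3
Padding '==': partial quartet acc=0x6E0 -> emit 6E; bytes_emitted=4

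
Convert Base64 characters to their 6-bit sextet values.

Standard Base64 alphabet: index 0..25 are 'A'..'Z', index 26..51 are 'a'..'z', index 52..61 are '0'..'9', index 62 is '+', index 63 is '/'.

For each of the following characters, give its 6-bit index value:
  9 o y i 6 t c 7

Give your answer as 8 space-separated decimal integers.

'9': 0..9 range, 52 + ord('9') − ord('0') = 61
'o': a..z range, 26 + ord('o') − ord('a') = 40
'y': a..z range, 26 + ord('y') − ord('a') = 50
'i': a..z range, 26 + ord('i') − ord('a') = 34
'6': 0..9 range, 52 + ord('6') − ord('0') = 58
't': a..z range, 26 + ord('t') − ord('a') = 45
'c': a..z range, 26 + ord('c') − ord('a') = 28
'7': 0..9 range, 52 + ord('7') − ord('0') = 59

Answer: 61 40 50 34 58 45 28 59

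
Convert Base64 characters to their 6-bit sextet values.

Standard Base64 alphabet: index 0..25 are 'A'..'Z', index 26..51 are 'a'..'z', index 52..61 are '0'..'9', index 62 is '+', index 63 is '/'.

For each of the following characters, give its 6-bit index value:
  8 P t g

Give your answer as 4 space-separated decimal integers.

'8': 0..9 range, 52 + ord('8') − ord('0') = 60
'P': A..Z range, ord('P') − ord('A') = 15
't': a..z range, 26 + ord('t') − ord('a') = 45
'g': a..z range, 26 + ord('g') − ord('a') = 32

Answer: 60 15 45 32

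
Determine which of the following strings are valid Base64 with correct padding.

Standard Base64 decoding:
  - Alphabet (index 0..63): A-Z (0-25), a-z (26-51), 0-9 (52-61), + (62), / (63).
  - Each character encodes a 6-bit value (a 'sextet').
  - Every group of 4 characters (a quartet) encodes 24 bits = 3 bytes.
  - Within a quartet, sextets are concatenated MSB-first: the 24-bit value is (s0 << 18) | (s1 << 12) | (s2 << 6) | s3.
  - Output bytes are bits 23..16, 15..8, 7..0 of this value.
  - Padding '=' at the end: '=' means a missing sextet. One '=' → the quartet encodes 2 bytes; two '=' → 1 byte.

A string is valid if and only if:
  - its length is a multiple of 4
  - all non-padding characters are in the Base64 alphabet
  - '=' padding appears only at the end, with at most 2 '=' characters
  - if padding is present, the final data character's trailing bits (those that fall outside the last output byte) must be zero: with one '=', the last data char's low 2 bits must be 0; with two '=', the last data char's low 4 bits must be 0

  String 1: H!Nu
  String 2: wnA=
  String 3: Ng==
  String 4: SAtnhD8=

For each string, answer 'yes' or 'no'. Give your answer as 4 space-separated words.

Answer: no yes yes yes

Derivation:
String 1: 'H!Nu' → invalid (bad char(s): ['!'])
String 2: 'wnA=' → valid
String 3: 'Ng==' → valid
String 4: 'SAtnhD8=' → valid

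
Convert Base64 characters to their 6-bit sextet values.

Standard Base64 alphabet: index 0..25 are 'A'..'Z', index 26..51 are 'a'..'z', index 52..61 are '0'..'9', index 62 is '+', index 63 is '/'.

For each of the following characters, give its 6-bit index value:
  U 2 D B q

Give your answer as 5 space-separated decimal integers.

Answer: 20 54 3 1 42

Derivation:
'U': A..Z range, ord('U') − ord('A') = 20
'2': 0..9 range, 52 + ord('2') − ord('0') = 54
'D': A..Z range, ord('D') − ord('A') = 3
'B': A..Z range, ord('B') − ord('A') = 1
'q': a..z range, 26 + ord('q') − ord('a') = 42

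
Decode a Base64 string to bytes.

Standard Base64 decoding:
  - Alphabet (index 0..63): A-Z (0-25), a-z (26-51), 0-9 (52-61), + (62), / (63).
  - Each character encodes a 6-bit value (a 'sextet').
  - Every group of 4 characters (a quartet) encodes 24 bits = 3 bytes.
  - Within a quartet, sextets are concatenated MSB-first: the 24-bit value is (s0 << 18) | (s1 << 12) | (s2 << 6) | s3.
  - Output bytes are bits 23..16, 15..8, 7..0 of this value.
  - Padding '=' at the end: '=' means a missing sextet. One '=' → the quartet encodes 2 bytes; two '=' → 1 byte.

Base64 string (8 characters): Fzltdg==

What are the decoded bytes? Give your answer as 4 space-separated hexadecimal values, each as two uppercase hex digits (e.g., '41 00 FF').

Answer: 17 39 6D 76

Derivation:
After char 0 ('F'=5): chars_in_quartet=1 acc=0x5 bytes_emitted=0
After char 1 ('z'=51): chars_in_quartet=2 acc=0x173 bytes_emitted=0
After char 2 ('l'=37): chars_in_quartet=3 acc=0x5CE5 bytes_emitted=0
After char 3 ('t'=45): chars_in_quartet=4 acc=0x17396D -> emit 17 39 6D, reset; bytes_emitted=3
After char 4 ('d'=29): chars_in_quartet=1 acc=0x1D bytes_emitted=3
After char 5 ('g'=32): chars_in_quartet=2 acc=0x760 bytes_emitted=3
Padding '==': partial quartet acc=0x760 -> emit 76; bytes_emitted=4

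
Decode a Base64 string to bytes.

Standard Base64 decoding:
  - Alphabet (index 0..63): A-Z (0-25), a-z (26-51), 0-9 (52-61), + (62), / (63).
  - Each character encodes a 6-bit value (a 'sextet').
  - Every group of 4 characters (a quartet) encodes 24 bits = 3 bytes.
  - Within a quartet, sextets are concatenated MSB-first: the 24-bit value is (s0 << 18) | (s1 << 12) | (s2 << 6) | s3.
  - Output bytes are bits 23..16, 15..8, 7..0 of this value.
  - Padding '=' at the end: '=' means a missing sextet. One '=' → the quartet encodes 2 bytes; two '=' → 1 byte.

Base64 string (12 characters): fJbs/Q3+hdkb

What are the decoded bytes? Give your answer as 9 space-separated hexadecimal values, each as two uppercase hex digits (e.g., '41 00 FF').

After char 0 ('f'=31): chars_in_quartet=1 acc=0x1F bytes_emitted=0
After char 1 ('J'=9): chars_in_quartet=2 acc=0x7C9 bytes_emitted=0
After char 2 ('b'=27): chars_in_quartet=3 acc=0x1F25B bytes_emitted=0
After char 3 ('s'=44): chars_in_quartet=4 acc=0x7C96EC -> emit 7C 96 EC, reset; bytes_emitted=3
After char 4 ('/'=63): chars_in_quartet=1 acc=0x3F bytes_emitted=3
After char 5 ('Q'=16): chars_in_quartet=2 acc=0xFD0 bytes_emitted=3
After char 6 ('3'=55): chars_in_quartet=3 acc=0x3F437 bytes_emitted=3
After char 7 ('+'=62): chars_in_quartet=4 acc=0xFD0DFE -> emit FD 0D FE, reset; bytes_emitted=6
After char 8 ('h'=33): chars_in_quartet=1 acc=0x21 bytes_emitted=6
After char 9 ('d'=29): chars_in_quartet=2 acc=0x85D bytes_emitted=6
After char 10 ('k'=36): chars_in_quartet=3 acc=0x21764 bytes_emitted=6
After char 11 ('b'=27): chars_in_quartet=4 acc=0x85D91B -> emit 85 D9 1B, reset; bytes_emitted=9

Answer: 7C 96 EC FD 0D FE 85 D9 1B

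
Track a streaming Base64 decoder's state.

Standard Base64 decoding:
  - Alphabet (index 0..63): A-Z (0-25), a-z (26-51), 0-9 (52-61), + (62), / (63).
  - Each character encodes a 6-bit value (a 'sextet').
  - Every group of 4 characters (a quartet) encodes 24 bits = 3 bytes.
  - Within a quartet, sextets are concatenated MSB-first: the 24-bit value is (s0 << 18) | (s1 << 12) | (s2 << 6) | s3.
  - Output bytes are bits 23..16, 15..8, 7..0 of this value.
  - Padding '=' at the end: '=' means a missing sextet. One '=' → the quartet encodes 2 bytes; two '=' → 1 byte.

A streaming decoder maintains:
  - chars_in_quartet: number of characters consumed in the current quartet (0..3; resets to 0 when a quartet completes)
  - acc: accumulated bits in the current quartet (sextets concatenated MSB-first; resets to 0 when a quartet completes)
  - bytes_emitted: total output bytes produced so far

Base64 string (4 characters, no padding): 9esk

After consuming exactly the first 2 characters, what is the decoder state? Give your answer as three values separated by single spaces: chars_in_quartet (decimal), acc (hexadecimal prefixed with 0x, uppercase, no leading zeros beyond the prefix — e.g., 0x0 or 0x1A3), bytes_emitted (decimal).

After char 0 ('9'=61): chars_in_quartet=1 acc=0x3D bytes_emitted=0
After char 1 ('e'=30): chars_in_quartet=2 acc=0xF5E bytes_emitted=0

Answer: 2 0xF5E 0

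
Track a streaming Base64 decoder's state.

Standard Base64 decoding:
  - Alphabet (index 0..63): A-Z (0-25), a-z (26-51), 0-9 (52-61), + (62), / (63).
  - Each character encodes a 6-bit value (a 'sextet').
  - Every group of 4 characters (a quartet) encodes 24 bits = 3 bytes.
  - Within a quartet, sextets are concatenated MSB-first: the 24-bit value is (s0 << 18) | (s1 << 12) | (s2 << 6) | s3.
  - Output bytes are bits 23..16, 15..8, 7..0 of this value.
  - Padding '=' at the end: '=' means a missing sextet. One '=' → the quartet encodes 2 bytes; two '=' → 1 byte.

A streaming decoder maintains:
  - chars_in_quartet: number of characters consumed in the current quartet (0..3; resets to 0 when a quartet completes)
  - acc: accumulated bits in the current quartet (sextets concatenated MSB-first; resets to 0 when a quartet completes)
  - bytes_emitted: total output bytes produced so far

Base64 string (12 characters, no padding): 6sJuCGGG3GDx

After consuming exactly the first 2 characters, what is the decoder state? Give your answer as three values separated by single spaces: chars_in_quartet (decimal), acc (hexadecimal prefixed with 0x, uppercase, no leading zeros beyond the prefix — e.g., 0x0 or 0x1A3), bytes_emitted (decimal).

Answer: 2 0xEAC 0

Derivation:
After char 0 ('6'=58): chars_in_quartet=1 acc=0x3A bytes_emitted=0
After char 1 ('s'=44): chars_in_quartet=2 acc=0xEAC bytes_emitted=0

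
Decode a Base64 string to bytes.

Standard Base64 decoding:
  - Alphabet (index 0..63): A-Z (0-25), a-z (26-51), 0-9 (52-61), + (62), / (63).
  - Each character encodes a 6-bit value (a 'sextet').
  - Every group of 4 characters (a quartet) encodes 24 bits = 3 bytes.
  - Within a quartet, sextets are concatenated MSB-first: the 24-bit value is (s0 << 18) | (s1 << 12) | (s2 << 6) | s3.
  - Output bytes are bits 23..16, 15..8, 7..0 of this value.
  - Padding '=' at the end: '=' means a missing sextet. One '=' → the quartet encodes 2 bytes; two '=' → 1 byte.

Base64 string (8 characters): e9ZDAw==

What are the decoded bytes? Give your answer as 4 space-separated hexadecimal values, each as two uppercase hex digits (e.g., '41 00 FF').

Answer: 7B D6 43 03

Derivation:
After char 0 ('e'=30): chars_in_quartet=1 acc=0x1E bytes_emitted=0
After char 1 ('9'=61): chars_in_quartet=2 acc=0x7BD bytes_emitted=0
After char 2 ('Z'=25): chars_in_quartet=3 acc=0x1EF59 bytes_emitted=0
After char 3 ('D'=3): chars_in_quartet=4 acc=0x7BD643 -> emit 7B D6 43, reset; bytes_emitted=3
After char 4 ('A'=0): chars_in_quartet=1 acc=0x0 bytes_emitted=3
After char 5 ('w'=48): chars_in_quartet=2 acc=0x30 bytes_emitted=3
Padding '==': partial quartet acc=0x30 -> emit 03; bytes_emitted=4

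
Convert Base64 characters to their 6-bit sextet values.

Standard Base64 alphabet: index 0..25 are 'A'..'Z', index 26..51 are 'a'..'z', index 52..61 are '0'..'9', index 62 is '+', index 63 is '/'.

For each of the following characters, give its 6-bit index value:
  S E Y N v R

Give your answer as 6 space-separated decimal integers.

Answer: 18 4 24 13 47 17

Derivation:
'S': A..Z range, ord('S') − ord('A') = 18
'E': A..Z range, ord('E') − ord('A') = 4
'Y': A..Z range, ord('Y') − ord('A') = 24
'N': A..Z range, ord('N') − ord('A') = 13
'v': a..z range, 26 + ord('v') − ord('a') = 47
'R': A..Z range, ord('R') − ord('A') = 17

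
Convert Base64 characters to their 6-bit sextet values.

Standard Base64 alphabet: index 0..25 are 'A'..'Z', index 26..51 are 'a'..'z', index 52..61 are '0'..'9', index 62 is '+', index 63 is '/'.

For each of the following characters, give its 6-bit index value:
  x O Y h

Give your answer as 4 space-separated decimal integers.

'x': a..z range, 26 + ord('x') − ord('a') = 49
'O': A..Z range, ord('O') − ord('A') = 14
'Y': A..Z range, ord('Y') − ord('A') = 24
'h': a..z range, 26 + ord('h') − ord('a') = 33

Answer: 49 14 24 33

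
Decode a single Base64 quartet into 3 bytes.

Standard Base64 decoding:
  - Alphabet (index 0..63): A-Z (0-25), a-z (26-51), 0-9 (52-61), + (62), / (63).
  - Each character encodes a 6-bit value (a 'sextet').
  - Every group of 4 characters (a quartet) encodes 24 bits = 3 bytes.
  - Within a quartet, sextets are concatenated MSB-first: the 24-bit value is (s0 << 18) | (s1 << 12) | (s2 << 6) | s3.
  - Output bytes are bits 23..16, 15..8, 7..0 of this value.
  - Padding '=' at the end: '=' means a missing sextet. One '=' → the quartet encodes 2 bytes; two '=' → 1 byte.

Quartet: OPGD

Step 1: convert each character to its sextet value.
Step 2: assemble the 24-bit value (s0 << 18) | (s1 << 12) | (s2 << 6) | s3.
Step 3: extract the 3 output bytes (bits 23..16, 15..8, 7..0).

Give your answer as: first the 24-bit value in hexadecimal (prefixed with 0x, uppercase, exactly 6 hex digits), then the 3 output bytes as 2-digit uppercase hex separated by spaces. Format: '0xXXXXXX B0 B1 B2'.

Answer: 0x38F183 38 F1 83

Derivation:
Sextets: O=14, P=15, G=6, D=3
24-bit: (14<<18) | (15<<12) | (6<<6) | 3
      = 0x380000 | 0x00F000 | 0x000180 | 0x000003
      = 0x38F183
Bytes: (v>>16)&0xFF=38, (v>>8)&0xFF=F1, v&0xFF=83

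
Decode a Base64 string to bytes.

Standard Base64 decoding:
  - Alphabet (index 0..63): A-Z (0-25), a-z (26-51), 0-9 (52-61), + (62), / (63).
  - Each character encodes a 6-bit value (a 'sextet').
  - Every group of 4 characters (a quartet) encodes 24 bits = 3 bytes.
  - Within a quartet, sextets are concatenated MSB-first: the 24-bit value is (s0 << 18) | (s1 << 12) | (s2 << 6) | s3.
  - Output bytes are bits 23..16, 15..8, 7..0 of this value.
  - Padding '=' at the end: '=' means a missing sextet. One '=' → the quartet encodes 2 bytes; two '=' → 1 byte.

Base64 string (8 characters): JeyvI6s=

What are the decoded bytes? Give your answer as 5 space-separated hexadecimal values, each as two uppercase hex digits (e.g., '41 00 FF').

Answer: 25 EC AF 23 AB

Derivation:
After char 0 ('J'=9): chars_in_quartet=1 acc=0x9 bytes_emitted=0
After char 1 ('e'=30): chars_in_quartet=2 acc=0x25E bytes_emitted=0
After char 2 ('y'=50): chars_in_quartet=3 acc=0x97B2 bytes_emitted=0
After char 3 ('v'=47): chars_in_quartet=4 acc=0x25ECAF -> emit 25 EC AF, reset; bytes_emitted=3
After char 4 ('I'=8): chars_in_quartet=1 acc=0x8 bytes_emitted=3
After char 5 ('6'=58): chars_in_quartet=2 acc=0x23A bytes_emitted=3
After char 6 ('s'=44): chars_in_quartet=3 acc=0x8EAC bytes_emitted=3
Padding '=': partial quartet acc=0x8EAC -> emit 23 AB; bytes_emitted=5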